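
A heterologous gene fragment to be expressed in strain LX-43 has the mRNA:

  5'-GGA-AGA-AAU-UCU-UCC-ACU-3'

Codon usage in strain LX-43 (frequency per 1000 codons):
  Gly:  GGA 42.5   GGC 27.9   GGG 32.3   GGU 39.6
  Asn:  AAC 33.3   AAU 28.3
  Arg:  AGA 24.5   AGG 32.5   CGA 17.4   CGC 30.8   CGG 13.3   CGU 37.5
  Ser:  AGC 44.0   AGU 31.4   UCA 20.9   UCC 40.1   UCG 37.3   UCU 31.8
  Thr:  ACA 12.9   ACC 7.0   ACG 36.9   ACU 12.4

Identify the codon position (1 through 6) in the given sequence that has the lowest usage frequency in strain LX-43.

Codon 1 GGA (Gly): 42.5 per 1000.
Codon 2 AGA (Arg): 24.5 per 1000.
Codon 3 AAU (Asn): 28.3 per 1000.
Codon 4 UCU (Ser): 31.8 per 1000.
Codon 5 UCC (Ser): 40.1 per 1000.
Codon 6 ACU (Thr): 12.4 per 1000.
Lowest frequency is 12.4 at codon 6.

6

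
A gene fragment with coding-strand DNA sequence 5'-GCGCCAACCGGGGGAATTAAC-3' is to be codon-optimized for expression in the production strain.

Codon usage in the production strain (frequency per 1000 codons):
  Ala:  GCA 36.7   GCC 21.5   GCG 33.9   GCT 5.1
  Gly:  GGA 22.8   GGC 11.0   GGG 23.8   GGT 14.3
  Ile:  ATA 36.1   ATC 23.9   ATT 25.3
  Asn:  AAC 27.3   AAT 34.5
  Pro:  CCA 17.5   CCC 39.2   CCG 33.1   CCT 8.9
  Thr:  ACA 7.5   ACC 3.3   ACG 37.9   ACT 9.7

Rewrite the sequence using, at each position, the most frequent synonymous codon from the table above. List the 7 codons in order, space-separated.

Codon 1 (Ala): best is GCA at 36.7.
Codon 2 (Pro): best is CCC at 39.2.
Codon 3 (Thr): best is ACG at 37.9.
Codon 4 (Gly): best is GGG at 23.8.
Codon 5 (Gly): best is GGG at 23.8.
Codon 6 (Ile): best is ATA at 36.1.
Codon 7 (Asn): best is AAT at 34.5.

GCA CCC ACG GGG GGG ATA AAT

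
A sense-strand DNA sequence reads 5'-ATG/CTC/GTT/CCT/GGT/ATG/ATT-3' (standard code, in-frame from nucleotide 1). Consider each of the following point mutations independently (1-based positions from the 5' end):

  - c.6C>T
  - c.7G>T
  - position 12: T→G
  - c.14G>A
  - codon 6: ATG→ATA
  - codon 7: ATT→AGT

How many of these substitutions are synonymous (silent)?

2

Codon 2: CTC (Leu) → CTT (Leu) — synonymous.
Codon 3: GTT (Val) → TTT (Phe) — missense.
Codon 4: CCT (Pro) → CCG (Pro) — synonymous.
Codon 5: GGT (Gly) → GAT (Asp) — missense.
Codon 6: ATG (Met) → ATA (Ile) — missense.
Codon 7: ATT (Ile) → AGT (Ser) — missense.
Synonymous: 2 of 6.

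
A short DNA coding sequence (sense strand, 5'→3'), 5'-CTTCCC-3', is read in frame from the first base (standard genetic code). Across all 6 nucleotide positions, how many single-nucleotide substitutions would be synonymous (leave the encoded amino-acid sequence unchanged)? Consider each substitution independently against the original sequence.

6

Codon 1 (CTT, Leu): 3 synonymous substitutions.
Codon 2 (CCC, Pro): 3 synonymous substitutions.
Total: 3 + 3 = 6.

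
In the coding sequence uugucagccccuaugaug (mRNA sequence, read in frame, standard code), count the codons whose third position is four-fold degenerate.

Codon 1 UUG (Leu): third position 2-fold.
Codon 2 UCA (Ser): third position 4-fold.
Codon 3 GCC (Ala): third position 4-fold.
Codon 4 CCU (Pro): third position 4-fold.
Codon 5 AUG (Met): third position 1-fold.
Codon 6 AUG (Met): third position 1-fold.
Four-fold degenerate third positions: 3.

3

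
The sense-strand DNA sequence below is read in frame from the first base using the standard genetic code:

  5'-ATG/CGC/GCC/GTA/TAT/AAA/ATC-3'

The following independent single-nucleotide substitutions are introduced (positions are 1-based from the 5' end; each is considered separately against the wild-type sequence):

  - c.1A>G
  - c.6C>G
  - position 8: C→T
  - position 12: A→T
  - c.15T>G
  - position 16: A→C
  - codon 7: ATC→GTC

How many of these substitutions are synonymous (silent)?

2

Codon 1: ATG (Met) → GTG (Val) — missense.
Codon 2: CGC (Arg) → CGG (Arg) — synonymous.
Codon 3: GCC (Ala) → GTC (Val) — missense.
Codon 4: GTA (Val) → GTT (Val) — synonymous.
Codon 5: TAT (Tyr) → TAG (Stop) — nonsense.
Codon 6: AAA (Lys) → CAA (Gln) — missense.
Codon 7: ATC (Ile) → GTC (Val) — missense.
Synonymous: 2 of 7.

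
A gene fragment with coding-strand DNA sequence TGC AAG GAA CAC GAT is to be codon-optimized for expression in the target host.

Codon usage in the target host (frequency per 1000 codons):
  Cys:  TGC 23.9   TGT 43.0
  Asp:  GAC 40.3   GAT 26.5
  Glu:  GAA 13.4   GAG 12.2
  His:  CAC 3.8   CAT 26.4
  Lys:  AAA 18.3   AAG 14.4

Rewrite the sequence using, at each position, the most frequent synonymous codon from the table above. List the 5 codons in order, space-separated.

Codon 1 (Cys): best is TGT at 43.0.
Codon 2 (Lys): best is AAA at 18.3.
Codon 3 (Glu): best is GAA at 13.4.
Codon 4 (His): best is CAT at 26.4.
Codon 5 (Asp): best is GAC at 40.3.

TGT AAA GAA CAT GAC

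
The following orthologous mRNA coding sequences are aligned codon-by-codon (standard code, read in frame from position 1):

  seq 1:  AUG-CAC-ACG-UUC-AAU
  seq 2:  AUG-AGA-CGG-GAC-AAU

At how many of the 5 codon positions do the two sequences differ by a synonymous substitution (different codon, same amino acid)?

0

Codon 1: AUG Met / AUG Met — identical.
Codon 2: CAC His / AGA Arg — nonsynonymous.
Codon 3: ACG Thr / CGG Arg — nonsynonymous.
Codon 4: UUC Phe / GAC Asp — nonsynonymous.
Codon 5: AAU Asn / AAU Asn — identical.
Synonymous differences: 0.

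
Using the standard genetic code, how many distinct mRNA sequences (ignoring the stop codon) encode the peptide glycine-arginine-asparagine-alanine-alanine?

Gly: 4 codons.
Arg: 6 codons.
Asn: 2 codons.
Ala: 4 codons.
Ala: 4 codons.
4 × 6 × 2 × 4 × 4 = 768.

768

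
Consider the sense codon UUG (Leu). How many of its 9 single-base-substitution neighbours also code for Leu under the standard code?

2

Position 1: CUG → 1 synonymous.
Position 2: none → 0 synonymous.
Position 3: UUA → 1 synonymous.
Total: 1 + 0 + 1 = 2.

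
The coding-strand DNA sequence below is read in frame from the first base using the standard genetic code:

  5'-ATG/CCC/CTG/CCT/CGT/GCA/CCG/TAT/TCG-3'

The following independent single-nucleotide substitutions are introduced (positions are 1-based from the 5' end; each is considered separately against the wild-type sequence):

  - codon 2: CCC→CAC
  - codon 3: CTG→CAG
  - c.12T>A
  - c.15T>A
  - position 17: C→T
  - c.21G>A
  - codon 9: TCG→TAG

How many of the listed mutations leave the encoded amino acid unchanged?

Codon 2: CCC (Pro) → CAC (His) — missense.
Codon 3: CTG (Leu) → CAG (Gln) — missense.
Codon 4: CCT (Pro) → CCA (Pro) — synonymous.
Codon 5: CGT (Arg) → CGA (Arg) — synonymous.
Codon 6: GCA (Ala) → GTA (Val) — missense.
Codon 7: CCG (Pro) → CCA (Pro) — synonymous.
Codon 9: TCG (Ser) → TAG (Stop) — nonsense.
Synonymous: 3 of 7.

3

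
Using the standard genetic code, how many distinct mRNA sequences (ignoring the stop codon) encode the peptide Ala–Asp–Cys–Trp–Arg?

Ala: 4 codons.
Asp: 2 codons.
Cys: 2 codons.
Trp: 1 codon.
Arg: 6 codons.
4 × 2 × 2 × 1 × 6 = 96.

96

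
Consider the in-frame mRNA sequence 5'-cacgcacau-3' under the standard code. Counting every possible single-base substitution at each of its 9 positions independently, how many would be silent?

5

Codon 1 (CAC, His): 1 synonymous substitution.
Codon 2 (GCA, Ala): 3 synonymous substitutions.
Codon 3 (CAU, His): 1 synonymous substitution.
Total: 1 + 3 + 1 = 5.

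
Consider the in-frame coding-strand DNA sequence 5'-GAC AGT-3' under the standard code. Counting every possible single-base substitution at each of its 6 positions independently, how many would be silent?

2

Codon 1 (GAC, Asp): 1 synonymous substitution.
Codon 2 (AGT, Ser): 1 synonymous substitution.
Total: 1 + 1 = 2.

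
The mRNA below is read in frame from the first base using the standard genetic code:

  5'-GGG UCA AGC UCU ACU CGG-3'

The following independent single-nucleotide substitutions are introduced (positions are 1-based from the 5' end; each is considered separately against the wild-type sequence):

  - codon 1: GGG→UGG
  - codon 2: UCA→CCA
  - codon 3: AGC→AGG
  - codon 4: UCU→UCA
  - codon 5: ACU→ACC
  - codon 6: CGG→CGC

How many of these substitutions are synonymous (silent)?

3

Codon 1: GGG (Gly) → UGG (Trp) — missense.
Codon 2: UCA (Ser) → CCA (Pro) — missense.
Codon 3: AGC (Ser) → AGG (Arg) — missense.
Codon 4: UCU (Ser) → UCA (Ser) — synonymous.
Codon 5: ACU (Thr) → ACC (Thr) — synonymous.
Codon 6: CGG (Arg) → CGC (Arg) — synonymous.
Synonymous: 3 of 6.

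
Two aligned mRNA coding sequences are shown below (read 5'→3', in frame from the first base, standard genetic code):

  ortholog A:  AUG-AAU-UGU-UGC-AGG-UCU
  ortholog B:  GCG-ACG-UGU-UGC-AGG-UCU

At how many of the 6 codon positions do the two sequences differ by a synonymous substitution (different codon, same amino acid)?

Codon 1: AUG Met / GCG Ala — nonsynonymous.
Codon 2: AAU Asn / ACG Thr — nonsynonymous.
Codon 3: UGU Cys / UGU Cys — identical.
Codon 4: UGC Cys / UGC Cys — identical.
Codon 5: AGG Arg / AGG Arg — identical.
Codon 6: UCU Ser / UCU Ser — identical.
Synonymous differences: 0.

0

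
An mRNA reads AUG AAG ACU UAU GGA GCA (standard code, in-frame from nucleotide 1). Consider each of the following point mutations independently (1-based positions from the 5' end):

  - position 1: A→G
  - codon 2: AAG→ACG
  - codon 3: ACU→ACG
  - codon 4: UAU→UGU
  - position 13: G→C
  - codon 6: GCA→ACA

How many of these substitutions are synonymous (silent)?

Codon 1: AUG (Met) → GUG (Val) — missense.
Codon 2: AAG (Lys) → ACG (Thr) — missense.
Codon 3: ACU (Thr) → ACG (Thr) — synonymous.
Codon 4: UAU (Tyr) → UGU (Cys) — missense.
Codon 5: GGA (Gly) → CGA (Arg) — missense.
Codon 6: GCA (Ala) → ACA (Thr) — missense.
Synonymous: 1 of 6.

1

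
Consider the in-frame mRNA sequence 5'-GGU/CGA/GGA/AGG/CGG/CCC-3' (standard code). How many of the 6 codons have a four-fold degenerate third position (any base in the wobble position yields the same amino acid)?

Codon 1 GGU (Gly): third position 4-fold.
Codon 2 CGA (Arg): third position 4-fold.
Codon 3 GGA (Gly): third position 4-fold.
Codon 4 AGG (Arg): third position 2-fold.
Codon 5 CGG (Arg): third position 4-fold.
Codon 6 CCC (Pro): third position 4-fold.
Four-fold degenerate third positions: 5.

5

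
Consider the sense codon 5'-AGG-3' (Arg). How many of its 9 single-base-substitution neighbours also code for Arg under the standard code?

2

Position 1: CGG → 1 synonymous.
Position 2: none → 0 synonymous.
Position 3: AGA → 1 synonymous.
Total: 1 + 0 + 1 = 2.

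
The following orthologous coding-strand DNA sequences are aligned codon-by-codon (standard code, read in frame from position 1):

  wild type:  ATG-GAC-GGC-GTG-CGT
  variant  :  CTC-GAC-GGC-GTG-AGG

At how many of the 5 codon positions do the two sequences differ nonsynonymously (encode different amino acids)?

1

Codon 1: ATG Met / CTC Leu — nonsynonymous.
Codon 2: GAC Asp / GAC Asp — identical.
Codon 3: GGC Gly / GGC Gly — identical.
Codon 4: GTG Val / GTG Val — identical.
Codon 5: CGT Arg / AGG Arg — synonymous.
Nonsynonymous differences: 1.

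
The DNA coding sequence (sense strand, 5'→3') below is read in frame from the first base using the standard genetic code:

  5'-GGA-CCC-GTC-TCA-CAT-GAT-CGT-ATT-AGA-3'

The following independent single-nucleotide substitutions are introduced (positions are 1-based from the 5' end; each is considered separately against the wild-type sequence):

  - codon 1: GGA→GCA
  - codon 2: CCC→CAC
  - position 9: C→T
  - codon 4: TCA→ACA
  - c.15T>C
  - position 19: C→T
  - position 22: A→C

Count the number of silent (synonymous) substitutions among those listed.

Codon 1: GGA (Gly) → GCA (Ala) — missense.
Codon 2: CCC (Pro) → CAC (His) — missense.
Codon 3: GTC (Val) → GTT (Val) — synonymous.
Codon 4: TCA (Ser) → ACA (Thr) — missense.
Codon 5: CAT (His) → CAC (His) — synonymous.
Codon 7: CGT (Arg) → TGT (Cys) — missense.
Codon 8: ATT (Ile) → CTT (Leu) — missense.
Synonymous: 2 of 7.

2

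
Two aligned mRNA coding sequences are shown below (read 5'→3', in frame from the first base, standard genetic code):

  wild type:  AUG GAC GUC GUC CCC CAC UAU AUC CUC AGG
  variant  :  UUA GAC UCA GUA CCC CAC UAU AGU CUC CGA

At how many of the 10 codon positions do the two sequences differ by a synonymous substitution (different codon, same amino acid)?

Codon 1: AUG Met / UUA Leu — nonsynonymous.
Codon 2: GAC Asp / GAC Asp — identical.
Codon 3: GUC Val / UCA Ser — nonsynonymous.
Codon 4: GUC Val / GUA Val — synonymous.
Codon 5: CCC Pro / CCC Pro — identical.
Codon 6: CAC His / CAC His — identical.
Codon 7: UAU Tyr / UAU Tyr — identical.
Codon 8: AUC Ile / AGU Ser — nonsynonymous.
Codon 9: CUC Leu / CUC Leu — identical.
Codon 10: AGG Arg / CGA Arg — synonymous.
Synonymous differences: 2.

2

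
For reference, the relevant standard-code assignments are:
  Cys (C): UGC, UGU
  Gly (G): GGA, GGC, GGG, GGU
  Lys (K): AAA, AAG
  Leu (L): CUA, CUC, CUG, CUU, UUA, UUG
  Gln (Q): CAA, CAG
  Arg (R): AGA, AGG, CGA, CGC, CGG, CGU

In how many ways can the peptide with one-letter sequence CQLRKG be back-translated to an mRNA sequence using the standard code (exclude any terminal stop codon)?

Cys: 2 codons.
Gln: 2 codons.
Leu: 6 codons.
Arg: 6 codons.
Lys: 2 codons.
Gly: 4 codons.
2 × 2 × 6 × 6 × 2 × 4 = 1152.

1152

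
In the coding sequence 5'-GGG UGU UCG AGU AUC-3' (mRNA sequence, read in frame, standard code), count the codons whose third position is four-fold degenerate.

2

Codon 1 GGG (Gly): third position 4-fold.
Codon 2 UGU (Cys): third position 2-fold.
Codon 3 UCG (Ser): third position 4-fold.
Codon 4 AGU (Ser): third position 2-fold.
Codon 5 AUC (Ile): third position 3-fold.
Four-fold degenerate third positions: 2.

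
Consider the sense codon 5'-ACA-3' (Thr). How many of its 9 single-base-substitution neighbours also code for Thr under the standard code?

Position 1: none → 0 synonymous.
Position 2: none → 0 synonymous.
Position 3: ACU, ACC, ACG → 3 synonymous.
Total: 0 + 0 + 3 = 3.

3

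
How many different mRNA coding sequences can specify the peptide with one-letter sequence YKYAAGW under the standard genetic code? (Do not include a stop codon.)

512

Tyr: 2 codons.
Lys: 2 codons.
Tyr: 2 codons.
Ala: 4 codons.
Ala: 4 codons.
Gly: 4 codons.
Trp: 1 codon.
2 × 2 × 2 × 4 × 4 × 4 × 1 = 512.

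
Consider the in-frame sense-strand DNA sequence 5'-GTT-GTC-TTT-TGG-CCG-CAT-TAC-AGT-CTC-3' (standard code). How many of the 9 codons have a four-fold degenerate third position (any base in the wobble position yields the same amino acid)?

4

Codon 1 GTT (Val): third position 4-fold.
Codon 2 GTC (Val): third position 4-fold.
Codon 3 TTT (Phe): third position 2-fold.
Codon 4 TGG (Trp): third position 1-fold.
Codon 5 CCG (Pro): third position 4-fold.
Codon 6 CAT (His): third position 2-fold.
Codon 7 TAC (Tyr): third position 2-fold.
Codon 8 AGT (Ser): third position 2-fold.
Codon 9 CTC (Leu): third position 4-fold.
Four-fold degenerate third positions: 4.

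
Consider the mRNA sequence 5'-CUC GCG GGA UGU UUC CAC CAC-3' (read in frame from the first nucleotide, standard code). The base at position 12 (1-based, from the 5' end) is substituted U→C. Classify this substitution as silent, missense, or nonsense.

Position 12 falls in codon 4: UGU → Cys.
After the substitution the codon is UGC → Cys.
Both encode Cys, so the change is synonymous.

silent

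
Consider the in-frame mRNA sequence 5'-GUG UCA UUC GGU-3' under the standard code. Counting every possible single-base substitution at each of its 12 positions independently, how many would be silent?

Codon 1 (GUG, Val): 3 synonymous substitutions.
Codon 2 (UCA, Ser): 3 synonymous substitutions.
Codon 3 (UUC, Phe): 1 synonymous substitution.
Codon 4 (GGU, Gly): 3 synonymous substitutions.
Total: 3 + 3 + 1 + 3 = 10.

10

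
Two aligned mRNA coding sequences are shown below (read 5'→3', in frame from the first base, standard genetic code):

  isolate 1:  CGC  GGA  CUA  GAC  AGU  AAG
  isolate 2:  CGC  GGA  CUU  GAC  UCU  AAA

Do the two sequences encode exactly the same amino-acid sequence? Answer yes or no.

yes

Codon 1: CGC Arg / CGC Arg — identical.
Codon 2: GGA Gly / GGA Gly — identical.
Codon 3: CUA Leu / CUU Leu — synonymous.
Codon 4: GAC Asp / GAC Asp — identical.
Codon 5: AGU Ser / UCU Ser — synonymous.
Codon 6: AAG Lys / AAA Lys — synonymous.
Nonsynonymous differences: 0 → same protein.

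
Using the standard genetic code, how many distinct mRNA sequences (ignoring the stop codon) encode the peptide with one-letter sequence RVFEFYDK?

Arg: 6 codons.
Val: 4 codons.
Phe: 2 codons.
Glu: 2 codons.
Phe: 2 codons.
Tyr: 2 codons.
Asp: 2 codons.
Lys: 2 codons.
6 × 4 × 2 × 2 × 2 × 2 × 2 × 2 = 1536.

1536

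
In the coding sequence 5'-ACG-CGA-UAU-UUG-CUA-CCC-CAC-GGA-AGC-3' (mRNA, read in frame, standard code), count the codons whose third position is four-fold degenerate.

5

Codon 1 ACG (Thr): third position 4-fold.
Codon 2 CGA (Arg): third position 4-fold.
Codon 3 UAU (Tyr): third position 2-fold.
Codon 4 UUG (Leu): third position 2-fold.
Codon 5 CUA (Leu): third position 4-fold.
Codon 6 CCC (Pro): third position 4-fold.
Codon 7 CAC (His): third position 2-fold.
Codon 8 GGA (Gly): third position 4-fold.
Codon 9 AGC (Ser): third position 2-fold.
Four-fold degenerate third positions: 5.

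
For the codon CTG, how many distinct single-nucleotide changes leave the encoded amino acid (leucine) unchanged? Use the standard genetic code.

4

Position 1: TTG → 1 synonymous.
Position 2: none → 0 synonymous.
Position 3: CTT, CTC, CTA → 3 synonymous.
Total: 1 + 0 + 3 = 4.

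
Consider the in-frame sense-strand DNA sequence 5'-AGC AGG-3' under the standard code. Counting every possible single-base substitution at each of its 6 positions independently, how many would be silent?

Codon 1 (AGC, Ser): 1 synonymous substitution.
Codon 2 (AGG, Arg): 2 synonymous substitutions.
Total: 1 + 2 = 3.

3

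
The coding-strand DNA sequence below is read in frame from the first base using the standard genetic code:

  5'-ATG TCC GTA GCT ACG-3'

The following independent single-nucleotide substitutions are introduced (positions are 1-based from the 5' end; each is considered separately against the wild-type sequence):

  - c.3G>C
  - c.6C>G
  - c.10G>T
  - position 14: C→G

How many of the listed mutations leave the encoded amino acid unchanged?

1

Codon 1: ATG (Met) → ATC (Ile) — missense.
Codon 2: TCC (Ser) → TCG (Ser) — synonymous.
Codon 4: GCT (Ala) → TCT (Ser) — missense.
Codon 5: ACG (Thr) → AGG (Arg) — missense.
Synonymous: 1 of 4.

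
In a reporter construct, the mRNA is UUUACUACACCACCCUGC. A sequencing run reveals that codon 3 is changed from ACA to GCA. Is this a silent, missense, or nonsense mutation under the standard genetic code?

Position 7 falls in codon 3: ACA → Thr.
After the substitution the codon is GCA → Ala.
Thr ≠ Ala, so this is a missense mutation.

missense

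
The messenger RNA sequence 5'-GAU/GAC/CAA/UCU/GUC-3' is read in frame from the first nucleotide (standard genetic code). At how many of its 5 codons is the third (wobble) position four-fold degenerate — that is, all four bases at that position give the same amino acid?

Codon 1 GAU (Asp): third position 2-fold.
Codon 2 GAC (Asp): third position 2-fold.
Codon 3 CAA (Gln): third position 2-fold.
Codon 4 UCU (Ser): third position 4-fold.
Codon 5 GUC (Val): third position 4-fold.
Four-fold degenerate third positions: 2.

2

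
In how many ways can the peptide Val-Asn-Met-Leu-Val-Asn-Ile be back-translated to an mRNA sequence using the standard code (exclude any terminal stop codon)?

1152

Val: 4 codons.
Asn: 2 codons.
Met: 1 codon.
Leu: 6 codons.
Val: 4 codons.
Asn: 2 codons.
Ile: 3 codons.
4 × 2 × 1 × 6 × 4 × 2 × 3 = 1152.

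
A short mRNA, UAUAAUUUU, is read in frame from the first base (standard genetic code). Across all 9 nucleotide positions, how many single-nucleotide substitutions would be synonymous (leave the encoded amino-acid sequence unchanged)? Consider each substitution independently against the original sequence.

3

Codon 1 (UAU, Tyr): 1 synonymous substitution.
Codon 2 (AAU, Asn): 1 synonymous substitution.
Codon 3 (UUU, Phe): 1 synonymous substitution.
Total: 1 + 1 + 1 = 3.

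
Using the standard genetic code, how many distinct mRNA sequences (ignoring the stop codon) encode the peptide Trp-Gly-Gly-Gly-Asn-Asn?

Trp: 1 codon.
Gly: 4 codons.
Gly: 4 codons.
Gly: 4 codons.
Asn: 2 codons.
Asn: 2 codons.
1 × 4 × 4 × 4 × 2 × 2 = 256.

256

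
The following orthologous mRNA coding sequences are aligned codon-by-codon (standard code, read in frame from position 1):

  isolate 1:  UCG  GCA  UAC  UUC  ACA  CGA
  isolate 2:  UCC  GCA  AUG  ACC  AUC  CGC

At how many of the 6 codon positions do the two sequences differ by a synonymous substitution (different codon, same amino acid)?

Codon 1: UCG Ser / UCC Ser — synonymous.
Codon 2: GCA Ala / GCA Ala — identical.
Codon 3: UAC Tyr / AUG Met — nonsynonymous.
Codon 4: UUC Phe / ACC Thr — nonsynonymous.
Codon 5: ACA Thr / AUC Ile — nonsynonymous.
Codon 6: CGA Arg / CGC Arg — synonymous.
Synonymous differences: 2.

2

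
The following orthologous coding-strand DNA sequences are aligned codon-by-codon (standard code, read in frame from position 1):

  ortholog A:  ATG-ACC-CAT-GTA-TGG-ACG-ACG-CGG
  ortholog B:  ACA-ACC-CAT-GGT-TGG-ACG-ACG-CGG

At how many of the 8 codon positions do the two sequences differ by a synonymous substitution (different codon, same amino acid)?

Codon 1: ATG Met / ACA Thr — nonsynonymous.
Codon 2: ACC Thr / ACC Thr — identical.
Codon 3: CAT His / CAT His — identical.
Codon 4: GTA Val / GGT Gly — nonsynonymous.
Codon 5: TGG Trp / TGG Trp — identical.
Codon 6: ACG Thr / ACG Thr — identical.
Codon 7: ACG Thr / ACG Thr — identical.
Codon 8: CGG Arg / CGG Arg — identical.
Synonymous differences: 0.

0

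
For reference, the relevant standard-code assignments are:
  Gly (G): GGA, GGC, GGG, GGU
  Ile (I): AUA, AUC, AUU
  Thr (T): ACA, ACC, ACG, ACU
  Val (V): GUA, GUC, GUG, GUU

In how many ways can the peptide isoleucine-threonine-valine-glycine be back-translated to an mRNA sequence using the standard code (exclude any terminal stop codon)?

Ile: 3 codons.
Thr: 4 codons.
Val: 4 codons.
Gly: 4 codons.
3 × 4 × 4 × 4 = 192.

192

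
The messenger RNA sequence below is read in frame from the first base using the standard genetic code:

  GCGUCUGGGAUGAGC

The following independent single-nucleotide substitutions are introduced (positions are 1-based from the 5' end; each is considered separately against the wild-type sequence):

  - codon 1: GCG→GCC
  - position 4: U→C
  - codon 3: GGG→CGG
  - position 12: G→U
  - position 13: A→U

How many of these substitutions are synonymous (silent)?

1

Codon 1: GCG (Ala) → GCC (Ala) — synonymous.
Codon 2: UCU (Ser) → CCU (Pro) — missense.
Codon 3: GGG (Gly) → CGG (Arg) — missense.
Codon 4: AUG (Met) → AUU (Ile) — missense.
Codon 5: AGC (Ser) → UGC (Cys) — missense.
Synonymous: 1 of 5.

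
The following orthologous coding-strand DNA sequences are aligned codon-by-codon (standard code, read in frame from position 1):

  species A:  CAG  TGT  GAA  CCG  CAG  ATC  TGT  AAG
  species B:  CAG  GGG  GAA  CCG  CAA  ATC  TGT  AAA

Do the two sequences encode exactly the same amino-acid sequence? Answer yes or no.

Codon 1: CAG Gln / CAG Gln — identical.
Codon 2: TGT Cys / GGG Gly — nonsynonymous.
Codon 3: GAA Glu / GAA Glu — identical.
Codon 4: CCG Pro / CCG Pro — identical.
Codon 5: CAG Gln / CAA Gln — synonymous.
Codon 6: ATC Ile / ATC Ile — identical.
Codon 7: TGT Cys / TGT Cys — identical.
Codon 8: AAG Lys / AAA Lys — synonymous.
Nonsynonymous differences: 1 → different protein.

no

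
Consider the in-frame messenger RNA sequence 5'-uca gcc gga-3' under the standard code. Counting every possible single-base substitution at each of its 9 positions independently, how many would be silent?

Codon 1 (UCA, Ser): 3 synonymous substitutions.
Codon 2 (GCC, Ala): 3 synonymous substitutions.
Codon 3 (GGA, Gly): 3 synonymous substitutions.
Total: 3 + 3 + 3 = 9.

9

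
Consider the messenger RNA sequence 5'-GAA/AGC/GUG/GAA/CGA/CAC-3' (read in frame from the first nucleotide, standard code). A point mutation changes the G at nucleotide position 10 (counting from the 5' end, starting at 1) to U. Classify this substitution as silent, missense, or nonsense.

nonsense

Position 10 falls in codon 4: GAA → Glu.
After the substitution the codon is UAA → Stop.
The new codon is a stop codon, so this is a nonsense mutation.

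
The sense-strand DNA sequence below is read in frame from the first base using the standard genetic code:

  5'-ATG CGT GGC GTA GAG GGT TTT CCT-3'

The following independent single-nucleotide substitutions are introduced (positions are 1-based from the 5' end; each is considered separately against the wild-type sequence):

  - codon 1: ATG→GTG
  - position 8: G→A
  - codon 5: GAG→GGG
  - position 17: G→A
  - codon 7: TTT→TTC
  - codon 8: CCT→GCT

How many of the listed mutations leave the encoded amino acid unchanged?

1

Codon 1: ATG (Met) → GTG (Val) — missense.
Codon 3: GGC (Gly) → GAC (Asp) — missense.
Codon 5: GAG (Glu) → GGG (Gly) — missense.
Codon 6: GGT (Gly) → GAT (Asp) — missense.
Codon 7: TTT (Phe) → TTC (Phe) — synonymous.
Codon 8: CCT (Pro) → GCT (Ala) — missense.
Synonymous: 1 of 6.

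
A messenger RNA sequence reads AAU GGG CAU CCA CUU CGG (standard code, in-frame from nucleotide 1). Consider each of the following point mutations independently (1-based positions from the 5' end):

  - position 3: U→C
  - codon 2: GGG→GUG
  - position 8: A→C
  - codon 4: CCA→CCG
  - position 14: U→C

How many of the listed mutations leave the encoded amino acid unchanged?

2

Codon 1: AAU (Asn) → AAC (Asn) — synonymous.
Codon 2: GGG (Gly) → GUG (Val) — missense.
Codon 3: CAU (His) → CCU (Pro) — missense.
Codon 4: CCA (Pro) → CCG (Pro) — synonymous.
Codon 5: CUU (Leu) → CCU (Pro) — missense.
Synonymous: 2 of 5.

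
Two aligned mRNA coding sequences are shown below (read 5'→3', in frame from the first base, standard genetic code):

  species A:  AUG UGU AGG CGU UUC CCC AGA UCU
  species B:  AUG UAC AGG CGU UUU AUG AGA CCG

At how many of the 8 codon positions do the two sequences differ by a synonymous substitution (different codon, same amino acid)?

Codon 1: AUG Met / AUG Met — identical.
Codon 2: UGU Cys / UAC Tyr — nonsynonymous.
Codon 3: AGG Arg / AGG Arg — identical.
Codon 4: CGU Arg / CGU Arg — identical.
Codon 5: UUC Phe / UUU Phe — synonymous.
Codon 6: CCC Pro / AUG Met — nonsynonymous.
Codon 7: AGA Arg / AGA Arg — identical.
Codon 8: UCU Ser / CCG Pro — nonsynonymous.
Synonymous differences: 1.

1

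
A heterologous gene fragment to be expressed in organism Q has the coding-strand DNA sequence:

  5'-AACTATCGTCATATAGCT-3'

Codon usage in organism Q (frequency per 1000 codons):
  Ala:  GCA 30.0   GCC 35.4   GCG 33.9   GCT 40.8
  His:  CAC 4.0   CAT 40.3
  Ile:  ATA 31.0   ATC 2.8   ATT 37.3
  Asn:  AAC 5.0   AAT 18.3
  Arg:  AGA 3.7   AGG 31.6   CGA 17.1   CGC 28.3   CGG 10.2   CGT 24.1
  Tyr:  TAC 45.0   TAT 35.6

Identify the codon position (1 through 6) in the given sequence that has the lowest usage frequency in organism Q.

1

Codon 1 AAC (Asn): 5.0 per 1000.
Codon 2 TAT (Tyr): 35.6 per 1000.
Codon 3 CGT (Arg): 24.1 per 1000.
Codon 4 CAT (His): 40.3 per 1000.
Codon 5 ATA (Ile): 31.0 per 1000.
Codon 6 GCT (Ala): 40.8 per 1000.
Lowest frequency is 5.0 at codon 1.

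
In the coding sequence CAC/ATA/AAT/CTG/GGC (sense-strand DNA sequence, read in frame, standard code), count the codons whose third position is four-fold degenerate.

2

Codon 1 CAC (His): third position 2-fold.
Codon 2 ATA (Ile): third position 3-fold.
Codon 3 AAT (Asn): third position 2-fold.
Codon 4 CTG (Leu): third position 4-fold.
Codon 5 GGC (Gly): third position 4-fold.
Four-fold degenerate third positions: 2.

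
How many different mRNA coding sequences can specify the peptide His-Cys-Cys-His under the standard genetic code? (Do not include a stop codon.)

16

His: 2 codons.
Cys: 2 codons.
Cys: 2 codons.
His: 2 codons.
2 × 2 × 2 × 2 = 16.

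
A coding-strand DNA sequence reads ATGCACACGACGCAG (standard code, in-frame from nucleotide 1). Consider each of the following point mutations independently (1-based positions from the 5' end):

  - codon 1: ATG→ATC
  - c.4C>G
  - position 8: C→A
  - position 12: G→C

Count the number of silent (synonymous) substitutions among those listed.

1

Codon 1: ATG (Met) → ATC (Ile) — missense.
Codon 2: CAC (His) → GAC (Asp) — missense.
Codon 3: ACG (Thr) → AAG (Lys) — missense.
Codon 4: ACG (Thr) → ACC (Thr) — synonymous.
Synonymous: 1 of 4.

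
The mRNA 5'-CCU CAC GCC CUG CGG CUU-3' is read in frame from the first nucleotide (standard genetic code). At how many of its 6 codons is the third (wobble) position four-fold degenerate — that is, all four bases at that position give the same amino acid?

Codon 1 CCU (Pro): third position 4-fold.
Codon 2 CAC (His): third position 2-fold.
Codon 3 GCC (Ala): third position 4-fold.
Codon 4 CUG (Leu): third position 4-fold.
Codon 5 CGG (Arg): third position 4-fold.
Codon 6 CUU (Leu): third position 4-fold.
Four-fold degenerate third positions: 5.

5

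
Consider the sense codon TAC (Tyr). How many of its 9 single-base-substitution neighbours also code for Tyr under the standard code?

1

Position 1: none → 0 synonymous.
Position 2: none → 0 synonymous.
Position 3: TAT → 1 synonymous.
Total: 0 + 0 + 1 = 1.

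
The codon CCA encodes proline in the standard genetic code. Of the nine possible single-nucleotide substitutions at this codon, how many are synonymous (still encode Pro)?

Position 1: none → 0 synonymous.
Position 2: none → 0 synonymous.
Position 3: CCT, CCC, CCG → 3 synonymous.
Total: 0 + 0 + 3 = 3.

3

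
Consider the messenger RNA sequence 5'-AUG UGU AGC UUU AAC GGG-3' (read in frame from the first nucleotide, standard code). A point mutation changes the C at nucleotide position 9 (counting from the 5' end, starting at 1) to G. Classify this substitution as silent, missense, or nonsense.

missense

Position 9 falls in codon 3: AGC → Ser.
After the substitution the codon is AGG → Arg.
Ser ≠ Arg, so this is a missense mutation.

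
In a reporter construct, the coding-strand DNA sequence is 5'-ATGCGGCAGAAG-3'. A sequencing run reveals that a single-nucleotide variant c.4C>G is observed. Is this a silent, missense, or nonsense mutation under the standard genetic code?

missense

Position 4 falls in codon 2: CGG → Arg.
After the substitution the codon is GGG → Gly.
Arg ≠ Gly, so this is a missense mutation.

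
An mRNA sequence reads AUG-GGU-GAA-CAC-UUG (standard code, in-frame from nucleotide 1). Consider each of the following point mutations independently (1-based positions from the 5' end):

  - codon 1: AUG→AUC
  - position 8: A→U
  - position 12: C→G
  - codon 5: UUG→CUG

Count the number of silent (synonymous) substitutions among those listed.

Codon 1: AUG (Met) → AUC (Ile) — missense.
Codon 3: GAA (Glu) → GUA (Val) — missense.
Codon 4: CAC (His) → CAG (Gln) — missense.
Codon 5: UUG (Leu) → CUG (Leu) — synonymous.
Synonymous: 1 of 4.

1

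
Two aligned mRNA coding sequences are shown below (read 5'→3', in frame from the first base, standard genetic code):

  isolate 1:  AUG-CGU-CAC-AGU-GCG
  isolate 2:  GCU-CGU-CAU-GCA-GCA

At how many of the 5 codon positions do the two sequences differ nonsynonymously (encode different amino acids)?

Codon 1: AUG Met / GCU Ala — nonsynonymous.
Codon 2: CGU Arg / CGU Arg — identical.
Codon 3: CAC His / CAU His — synonymous.
Codon 4: AGU Ser / GCA Ala — nonsynonymous.
Codon 5: GCG Ala / GCA Ala — synonymous.
Nonsynonymous differences: 2.

2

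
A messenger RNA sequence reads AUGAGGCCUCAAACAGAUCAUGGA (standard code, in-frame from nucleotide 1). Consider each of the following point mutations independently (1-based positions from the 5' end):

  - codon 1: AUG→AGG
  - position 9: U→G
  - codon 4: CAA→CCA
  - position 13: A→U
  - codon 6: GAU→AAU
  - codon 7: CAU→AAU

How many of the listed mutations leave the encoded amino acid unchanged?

1

Codon 1: AUG (Met) → AGG (Arg) — missense.
Codon 3: CCU (Pro) → CCG (Pro) — synonymous.
Codon 4: CAA (Gln) → CCA (Pro) — missense.
Codon 5: ACA (Thr) → UCA (Ser) — missense.
Codon 6: GAU (Asp) → AAU (Asn) — missense.
Codon 7: CAU (His) → AAU (Asn) — missense.
Synonymous: 1 of 6.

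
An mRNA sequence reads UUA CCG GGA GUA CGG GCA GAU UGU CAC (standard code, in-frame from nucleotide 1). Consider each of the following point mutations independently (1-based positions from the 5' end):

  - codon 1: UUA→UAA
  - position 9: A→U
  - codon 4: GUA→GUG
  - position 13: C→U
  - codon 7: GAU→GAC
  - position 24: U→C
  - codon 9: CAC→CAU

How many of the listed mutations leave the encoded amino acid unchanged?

Codon 1: UUA (Leu) → UAA (Stop) — nonsense.
Codon 3: GGA (Gly) → GGU (Gly) — synonymous.
Codon 4: GUA (Val) → GUG (Val) — synonymous.
Codon 5: CGG (Arg) → UGG (Trp) — missense.
Codon 7: GAU (Asp) → GAC (Asp) — synonymous.
Codon 8: UGU (Cys) → UGC (Cys) — synonymous.
Codon 9: CAC (His) → CAU (His) — synonymous.
Synonymous: 5 of 7.

5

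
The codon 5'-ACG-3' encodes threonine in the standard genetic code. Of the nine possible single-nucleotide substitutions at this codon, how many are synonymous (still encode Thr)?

Position 1: none → 0 synonymous.
Position 2: none → 0 synonymous.
Position 3: ACT, ACC, ACA → 3 synonymous.
Total: 0 + 0 + 3 = 3.

3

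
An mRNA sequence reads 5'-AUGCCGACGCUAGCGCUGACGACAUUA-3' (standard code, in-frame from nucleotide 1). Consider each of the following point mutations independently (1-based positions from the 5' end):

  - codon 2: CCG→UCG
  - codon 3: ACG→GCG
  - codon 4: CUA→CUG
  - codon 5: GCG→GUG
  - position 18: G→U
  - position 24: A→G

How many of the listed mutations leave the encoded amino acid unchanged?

Codon 2: CCG (Pro) → UCG (Ser) — missense.
Codon 3: ACG (Thr) → GCG (Ala) — missense.
Codon 4: CUA (Leu) → CUG (Leu) — synonymous.
Codon 5: GCG (Ala) → GUG (Val) — missense.
Codon 6: CUG (Leu) → CUU (Leu) — synonymous.
Codon 8: ACA (Thr) → ACG (Thr) — synonymous.
Synonymous: 3 of 6.

3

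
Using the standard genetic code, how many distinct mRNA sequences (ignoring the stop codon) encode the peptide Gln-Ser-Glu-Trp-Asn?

48

Gln: 2 codons.
Ser: 6 codons.
Glu: 2 codons.
Trp: 1 codon.
Asn: 2 codons.
2 × 6 × 2 × 1 × 2 = 48.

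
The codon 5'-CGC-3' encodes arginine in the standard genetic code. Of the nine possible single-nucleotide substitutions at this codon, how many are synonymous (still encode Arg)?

3

Position 1: none → 0 synonymous.
Position 2: none → 0 synonymous.
Position 3: CGU, CGA, CGG → 3 synonymous.
Total: 0 + 0 + 3 = 3.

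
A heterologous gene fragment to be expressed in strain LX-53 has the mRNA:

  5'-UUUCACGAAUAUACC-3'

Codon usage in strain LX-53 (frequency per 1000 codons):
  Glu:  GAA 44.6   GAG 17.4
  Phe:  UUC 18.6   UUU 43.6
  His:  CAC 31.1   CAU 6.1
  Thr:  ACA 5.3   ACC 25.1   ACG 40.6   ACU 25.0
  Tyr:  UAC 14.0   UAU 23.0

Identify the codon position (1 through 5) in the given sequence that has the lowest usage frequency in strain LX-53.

Codon 1 UUU (Phe): 43.6 per 1000.
Codon 2 CAC (His): 31.1 per 1000.
Codon 3 GAA (Glu): 44.6 per 1000.
Codon 4 UAU (Tyr): 23.0 per 1000.
Codon 5 ACC (Thr): 25.1 per 1000.
Lowest frequency is 23.0 at codon 4.

4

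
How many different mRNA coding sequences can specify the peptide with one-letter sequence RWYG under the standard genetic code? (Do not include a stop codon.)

48

Arg: 6 codons.
Trp: 1 codon.
Tyr: 2 codons.
Gly: 4 codons.
6 × 1 × 2 × 4 = 48.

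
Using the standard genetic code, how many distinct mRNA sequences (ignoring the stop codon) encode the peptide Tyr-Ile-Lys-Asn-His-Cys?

Tyr: 2 codons.
Ile: 3 codons.
Lys: 2 codons.
Asn: 2 codons.
His: 2 codons.
Cys: 2 codons.
2 × 3 × 2 × 2 × 2 × 2 = 96.

96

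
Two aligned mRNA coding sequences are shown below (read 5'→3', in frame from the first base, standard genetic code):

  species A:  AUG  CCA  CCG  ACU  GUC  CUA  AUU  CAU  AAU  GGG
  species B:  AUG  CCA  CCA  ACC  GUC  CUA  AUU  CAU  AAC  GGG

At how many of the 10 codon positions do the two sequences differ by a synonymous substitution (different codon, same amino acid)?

3

Codon 1: AUG Met / AUG Met — identical.
Codon 2: CCA Pro / CCA Pro — identical.
Codon 3: CCG Pro / CCA Pro — synonymous.
Codon 4: ACU Thr / ACC Thr — synonymous.
Codon 5: GUC Val / GUC Val — identical.
Codon 6: CUA Leu / CUA Leu — identical.
Codon 7: AUU Ile / AUU Ile — identical.
Codon 8: CAU His / CAU His — identical.
Codon 9: AAU Asn / AAC Asn — synonymous.
Codon 10: GGG Gly / GGG Gly — identical.
Synonymous differences: 3.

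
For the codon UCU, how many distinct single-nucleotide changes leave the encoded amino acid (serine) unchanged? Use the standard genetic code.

3

Position 1: none → 0 synonymous.
Position 2: none → 0 synonymous.
Position 3: UCC, UCA, UCG → 3 synonymous.
Total: 0 + 0 + 3 = 3.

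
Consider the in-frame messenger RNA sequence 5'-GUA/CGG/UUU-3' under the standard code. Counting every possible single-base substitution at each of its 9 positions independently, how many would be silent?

8

Codon 1 (GUA, Val): 3 synonymous substitutions.
Codon 2 (CGG, Arg): 4 synonymous substitutions.
Codon 3 (UUU, Phe): 1 synonymous substitution.
Total: 3 + 4 + 1 = 8.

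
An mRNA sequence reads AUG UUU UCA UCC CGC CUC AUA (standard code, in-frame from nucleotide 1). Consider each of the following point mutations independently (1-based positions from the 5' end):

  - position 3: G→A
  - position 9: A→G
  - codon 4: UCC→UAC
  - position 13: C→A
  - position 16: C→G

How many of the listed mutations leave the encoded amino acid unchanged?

1

Codon 1: AUG (Met) → AUA (Ile) — missense.
Codon 3: UCA (Ser) → UCG (Ser) — synonymous.
Codon 4: UCC (Ser) → UAC (Tyr) — missense.
Codon 5: CGC (Arg) → AGC (Ser) — missense.
Codon 6: CUC (Leu) → GUC (Val) — missense.
Synonymous: 1 of 5.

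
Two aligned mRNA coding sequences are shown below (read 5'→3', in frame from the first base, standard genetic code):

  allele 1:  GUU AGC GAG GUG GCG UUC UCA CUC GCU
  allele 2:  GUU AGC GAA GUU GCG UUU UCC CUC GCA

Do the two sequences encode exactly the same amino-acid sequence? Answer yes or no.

Codon 1: GUU Val / GUU Val — identical.
Codon 2: AGC Ser / AGC Ser — identical.
Codon 3: GAG Glu / GAA Glu — synonymous.
Codon 4: GUG Val / GUU Val — synonymous.
Codon 5: GCG Ala / GCG Ala — identical.
Codon 6: UUC Phe / UUU Phe — synonymous.
Codon 7: UCA Ser / UCC Ser — synonymous.
Codon 8: CUC Leu / CUC Leu — identical.
Codon 9: GCU Ala / GCA Ala — synonymous.
Nonsynonymous differences: 0 → same protein.

yes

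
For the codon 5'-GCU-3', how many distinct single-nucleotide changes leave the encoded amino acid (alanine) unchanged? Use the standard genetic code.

3

Position 1: none → 0 synonymous.
Position 2: none → 0 synonymous.
Position 3: GCC, GCA, GCG → 3 synonymous.
Total: 0 + 0 + 3 = 3.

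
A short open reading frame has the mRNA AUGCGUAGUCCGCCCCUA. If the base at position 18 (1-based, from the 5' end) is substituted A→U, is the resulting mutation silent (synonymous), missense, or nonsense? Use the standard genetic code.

silent

Position 18 falls in codon 6: CUA → Leu.
After the substitution the codon is CUU → Leu.
Both encode Leu, so the change is synonymous.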